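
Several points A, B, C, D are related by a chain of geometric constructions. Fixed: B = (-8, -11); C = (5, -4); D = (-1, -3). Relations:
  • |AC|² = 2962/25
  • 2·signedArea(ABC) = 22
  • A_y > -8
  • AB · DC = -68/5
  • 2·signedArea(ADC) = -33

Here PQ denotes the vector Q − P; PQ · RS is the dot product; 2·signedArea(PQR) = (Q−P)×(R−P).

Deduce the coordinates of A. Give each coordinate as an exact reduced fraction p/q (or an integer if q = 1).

A = (-26/5, -39/5)

1. A_x = -26/5  [2·signedArea(ADC) = -33 ∩ 2·signedArea(ABC) = 22]
2. A_y = -39/5  [2·signedArea(ADC) = -33 ∩ 2·signedArea(ABC) = 22]
   → A = (-26/5, -39/5)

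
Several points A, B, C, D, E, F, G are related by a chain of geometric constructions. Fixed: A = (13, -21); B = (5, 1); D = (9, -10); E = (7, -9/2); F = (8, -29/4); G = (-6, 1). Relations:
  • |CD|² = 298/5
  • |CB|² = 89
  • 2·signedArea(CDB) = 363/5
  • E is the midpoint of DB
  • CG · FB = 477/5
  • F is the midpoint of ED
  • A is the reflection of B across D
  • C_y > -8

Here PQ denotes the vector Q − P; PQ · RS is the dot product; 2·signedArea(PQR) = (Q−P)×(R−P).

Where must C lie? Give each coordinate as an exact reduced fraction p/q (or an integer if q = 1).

C = (8/5, -39/5)

1. C_x = 8/5  [2·signedArea(CDB) = 363/5 ∩ CG · FB = 477/5]
2. C_y = -39/5  [2·signedArea(CDB) = 363/5 ∩ CG · FB = 477/5]
   → C = (8/5, -39/5)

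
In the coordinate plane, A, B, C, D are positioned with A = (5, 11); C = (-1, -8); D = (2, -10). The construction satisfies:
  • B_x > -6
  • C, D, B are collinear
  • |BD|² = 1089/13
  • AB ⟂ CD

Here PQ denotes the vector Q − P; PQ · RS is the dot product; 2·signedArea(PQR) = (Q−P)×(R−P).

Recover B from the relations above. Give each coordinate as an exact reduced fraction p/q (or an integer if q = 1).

B = (-73/13, -64/13)

1. B_x = -73/13  [C, D, B are collinear ∩ AB ⟂ CD]
2. B_y = -64/13  [C, D, B are collinear ∩ AB ⟂ CD]
   → B = (-73/13, -64/13)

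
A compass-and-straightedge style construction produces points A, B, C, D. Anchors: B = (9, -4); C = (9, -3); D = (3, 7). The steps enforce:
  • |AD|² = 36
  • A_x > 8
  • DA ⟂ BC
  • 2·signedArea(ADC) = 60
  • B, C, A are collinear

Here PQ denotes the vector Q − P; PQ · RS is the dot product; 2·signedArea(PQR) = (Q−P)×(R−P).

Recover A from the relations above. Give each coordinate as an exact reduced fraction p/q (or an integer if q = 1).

A = (9, 7)

1. A_x = 9  [B, C, A are collinear ∩ DA ⟂ BC]
2. A_y = 7  [B, C, A are collinear ∩ DA ⟂ BC]
   → A = (9, 7)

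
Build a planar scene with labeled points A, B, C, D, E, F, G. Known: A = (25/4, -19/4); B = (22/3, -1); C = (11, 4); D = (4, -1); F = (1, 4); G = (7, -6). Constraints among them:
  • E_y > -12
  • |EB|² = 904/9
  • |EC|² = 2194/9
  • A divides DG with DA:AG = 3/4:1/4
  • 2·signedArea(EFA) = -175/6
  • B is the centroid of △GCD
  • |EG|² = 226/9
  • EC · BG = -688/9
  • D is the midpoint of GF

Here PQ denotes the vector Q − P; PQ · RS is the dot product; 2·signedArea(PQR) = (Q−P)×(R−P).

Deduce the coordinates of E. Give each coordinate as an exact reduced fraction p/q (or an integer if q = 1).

1. E_x = 20/3  [2·signedArea(EFA) = -175/6 ∩ EC · BG = -688/9]
2. E_y = -11  [2·signedArea(EFA) = -175/6 ∩ EC · BG = -688/9]
   → E = (20/3, -11)

E = (20/3, -11)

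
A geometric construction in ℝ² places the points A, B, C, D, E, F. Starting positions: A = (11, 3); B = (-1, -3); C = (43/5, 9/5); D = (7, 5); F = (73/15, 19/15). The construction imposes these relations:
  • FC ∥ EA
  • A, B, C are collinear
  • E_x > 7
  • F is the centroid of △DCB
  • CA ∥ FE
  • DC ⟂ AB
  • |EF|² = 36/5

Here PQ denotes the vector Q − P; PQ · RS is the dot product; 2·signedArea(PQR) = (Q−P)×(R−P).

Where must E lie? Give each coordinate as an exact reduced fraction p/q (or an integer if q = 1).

E = (109/15, 37/15)

1. E_x = 109/15  [FC ∥ EA ∩ CA ∥ FE]
2. E_y = 37/15  [FC ∥ EA ∩ CA ∥ FE]
   → E = (109/15, 37/15)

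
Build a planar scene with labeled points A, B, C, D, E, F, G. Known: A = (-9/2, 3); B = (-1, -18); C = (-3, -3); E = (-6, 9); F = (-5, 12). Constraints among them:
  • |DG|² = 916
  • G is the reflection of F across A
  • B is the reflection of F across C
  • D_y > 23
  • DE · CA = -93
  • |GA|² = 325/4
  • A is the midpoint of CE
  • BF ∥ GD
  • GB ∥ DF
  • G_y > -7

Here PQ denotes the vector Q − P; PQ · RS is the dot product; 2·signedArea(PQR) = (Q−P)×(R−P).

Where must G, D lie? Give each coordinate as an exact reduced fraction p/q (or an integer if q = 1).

1. G_x = -4  [G is the reflection of F across A]
2. G_y = -6  [G is the reflection of F across A]
   → G = (-4, -6)
3. D_x = -8  [GB ∥ DF ∩ BF ∥ GD]
4. D_y = 24  [GB ∥ DF ∩ BF ∥ GD]
   → D = (-8, 24)

D = (-8, 24)
G = (-4, -6)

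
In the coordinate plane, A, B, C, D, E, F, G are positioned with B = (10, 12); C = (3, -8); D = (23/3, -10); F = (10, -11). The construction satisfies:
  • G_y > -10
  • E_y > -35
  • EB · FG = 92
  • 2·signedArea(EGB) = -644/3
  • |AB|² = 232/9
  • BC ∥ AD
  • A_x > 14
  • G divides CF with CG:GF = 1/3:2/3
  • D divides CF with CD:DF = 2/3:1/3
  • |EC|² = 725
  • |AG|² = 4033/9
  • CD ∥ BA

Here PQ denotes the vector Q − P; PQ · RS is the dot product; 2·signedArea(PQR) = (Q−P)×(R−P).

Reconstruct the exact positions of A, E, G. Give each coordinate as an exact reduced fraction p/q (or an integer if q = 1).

A = (44/3, 10)
E = (10, -34)
G = (16/3, -9)

1. A_x = 44/3  [BC ∥ AD ∩ CD ∥ BA]
2. A_y = 10  [BC ∥ AD ∩ CD ∥ BA]
   → A = (44/3, 10)
3. G_x = 16/3  [G divides CF with CG:GF = 1/3:2/3]
4. G_y = -9  [G divides CF with CG:GF = 1/3:2/3]
   → G = (16/3, -9)
5. E_x = 10  [EB · FG = 92 ∩ 2·signedArea(EGB) = -644/3]
6. E_y = -34  [EB · FG = 92 ∩ 2·signedArea(EGB) = -644/3]
   → E = (10, -34)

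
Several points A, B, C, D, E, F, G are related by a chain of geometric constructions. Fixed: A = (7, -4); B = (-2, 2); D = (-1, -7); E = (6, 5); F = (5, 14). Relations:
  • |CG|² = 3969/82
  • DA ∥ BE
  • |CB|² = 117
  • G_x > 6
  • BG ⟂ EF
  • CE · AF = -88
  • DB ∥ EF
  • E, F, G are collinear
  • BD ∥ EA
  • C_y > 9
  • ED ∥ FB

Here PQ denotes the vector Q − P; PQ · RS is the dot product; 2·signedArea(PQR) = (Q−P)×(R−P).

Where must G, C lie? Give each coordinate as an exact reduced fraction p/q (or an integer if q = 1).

C = (224/41, 403/41)
G = (511/82, 239/82)

1. G_x = 511/82  [E, F, G are collinear ∩ BG ⟂ EF]
2. G_y = 239/82  [E, F, G are collinear ∩ BG ⟂ EF]
   → G = (511/82, 239/82)
3. C_x = 224/41  [line 2·x + -18·y + 166 = 0 ∩ |CG|² = 3969/82]
4. C_y = 403/41  [line 2·x + -18·y + 166 = 0 ∩ |CG|² = 3969/82]
   → C = (224/41, 403/41)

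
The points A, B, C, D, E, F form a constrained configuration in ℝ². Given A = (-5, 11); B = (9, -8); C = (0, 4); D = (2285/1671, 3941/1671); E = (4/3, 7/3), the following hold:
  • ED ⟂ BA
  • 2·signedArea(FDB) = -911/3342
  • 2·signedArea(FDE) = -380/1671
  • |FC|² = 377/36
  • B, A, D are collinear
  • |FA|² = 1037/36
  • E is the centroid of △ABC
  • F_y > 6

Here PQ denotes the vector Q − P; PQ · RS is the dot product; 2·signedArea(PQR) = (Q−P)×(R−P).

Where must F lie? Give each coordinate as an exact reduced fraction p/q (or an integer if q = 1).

F = (-11/6, 20/3)

1. F_x = -11/6  [2·signedArea(FDE) = -380/1671 ∩ 2·signedArea(FDB) = -911/3342]
2. F_y = 20/3  [2·signedArea(FDE) = -380/1671 ∩ 2·signedArea(FDB) = -911/3342]
   → F = (-11/6, 20/3)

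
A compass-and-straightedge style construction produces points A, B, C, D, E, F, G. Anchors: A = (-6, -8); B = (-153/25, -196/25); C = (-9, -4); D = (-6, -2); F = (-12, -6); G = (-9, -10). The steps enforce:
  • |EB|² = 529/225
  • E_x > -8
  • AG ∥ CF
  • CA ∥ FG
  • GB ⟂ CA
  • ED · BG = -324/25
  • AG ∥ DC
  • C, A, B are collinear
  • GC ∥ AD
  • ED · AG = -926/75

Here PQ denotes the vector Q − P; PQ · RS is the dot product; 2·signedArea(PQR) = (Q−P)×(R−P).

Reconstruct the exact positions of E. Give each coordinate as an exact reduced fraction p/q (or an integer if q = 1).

E = (-176/25, -496/75)

1. E_x = -176/25  [ED · BG = -324/25 ∩ ED · AG = -926/75]
2. E_y = -496/75  [ED · BG = -324/25 ∩ ED · AG = -926/75]
   → E = (-176/25, -496/75)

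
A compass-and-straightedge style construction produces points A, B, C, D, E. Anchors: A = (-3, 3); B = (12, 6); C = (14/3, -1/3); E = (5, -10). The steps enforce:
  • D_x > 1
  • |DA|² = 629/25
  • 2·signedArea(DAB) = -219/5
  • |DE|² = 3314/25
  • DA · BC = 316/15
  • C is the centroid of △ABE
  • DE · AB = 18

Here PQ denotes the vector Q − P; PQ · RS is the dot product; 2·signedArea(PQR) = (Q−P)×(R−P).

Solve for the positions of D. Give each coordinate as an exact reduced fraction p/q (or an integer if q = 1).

D = (8/5, 1)

1. D_x = 8/5  [2·signedArea(DAB) = -219/5 ∩ DE · AB = 18]
2. D_y = 1  [2·signedArea(DAB) = -219/5 ∩ DE · AB = 18]
   → D = (8/5, 1)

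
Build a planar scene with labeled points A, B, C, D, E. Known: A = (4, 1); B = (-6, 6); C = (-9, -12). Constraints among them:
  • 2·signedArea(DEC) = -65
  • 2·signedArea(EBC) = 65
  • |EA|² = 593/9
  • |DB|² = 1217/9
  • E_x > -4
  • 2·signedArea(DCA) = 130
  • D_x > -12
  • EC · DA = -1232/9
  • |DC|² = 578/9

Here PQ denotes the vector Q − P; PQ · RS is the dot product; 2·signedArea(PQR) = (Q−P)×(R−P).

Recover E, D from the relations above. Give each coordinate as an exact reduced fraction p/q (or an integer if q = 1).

1. D_x = -34/3  [line -13·x + 13·y + -91 = 0 ∩ |DC|² = 578/9]
2. D_y = -13/3  [line -13·x + 13·y + -91 = 0 ∩ |DC|² = 578/9]
   → D = (-34/3, -13/3)
3. E_x = -11/3  [2·signedArea(EBC) = 65 ∩ 2·signedArea(DEC) = -65]
4. E_y = -5/3  [2·signedArea(EBC) = 65 ∩ 2·signedArea(DEC) = -65]
   → E = (-11/3, -5/3)

D = (-34/3, -13/3)
E = (-11/3, -5/3)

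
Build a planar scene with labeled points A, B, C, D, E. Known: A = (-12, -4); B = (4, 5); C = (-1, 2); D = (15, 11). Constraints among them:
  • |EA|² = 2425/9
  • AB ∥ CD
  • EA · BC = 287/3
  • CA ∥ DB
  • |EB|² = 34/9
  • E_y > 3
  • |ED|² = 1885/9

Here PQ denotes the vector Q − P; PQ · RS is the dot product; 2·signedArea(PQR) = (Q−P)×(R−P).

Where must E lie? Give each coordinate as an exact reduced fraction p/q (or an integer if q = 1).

E = (7/3, 4)

1. E_x = 7/3  [line 5·x + 3·y + -71/3 = 0 ∩ |EB|² = 34/9]
2. E_y = 4  [line 5·x + 3·y + -71/3 = 0 ∩ |EB|² = 34/9]
   → E = (7/3, 4)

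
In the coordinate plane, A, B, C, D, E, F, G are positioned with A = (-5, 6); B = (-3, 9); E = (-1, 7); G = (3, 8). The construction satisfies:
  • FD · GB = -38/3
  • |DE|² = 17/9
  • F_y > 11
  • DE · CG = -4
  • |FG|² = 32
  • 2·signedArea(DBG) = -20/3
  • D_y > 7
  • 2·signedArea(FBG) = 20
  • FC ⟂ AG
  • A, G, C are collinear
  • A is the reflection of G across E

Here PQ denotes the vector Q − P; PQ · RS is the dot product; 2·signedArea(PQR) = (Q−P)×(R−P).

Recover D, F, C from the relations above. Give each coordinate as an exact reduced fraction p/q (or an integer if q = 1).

1. F_x = -1  [line 1·x + 6·y + -71 = 0 ∩ |FG|² = 32]
2. F_y = 12  [line 1·x + 6·y + -71 = 0 ∩ |FG|² = 32]
   → F = (-1, 12)
3. C_x = 3/17  [A, G, C are collinear ∩ FC ⟂ AG]
4. C_y = 124/17  [A, G, C are collinear ∩ FC ⟂ AG]
   → C = (3/17, 124/17)
5. D_x = 1/3  [2·signedArea(DBG) = -20/3 ∩ FD · GB = -38/3]
6. D_y = 22/3  [2·signedArea(DBG) = -20/3 ∩ FD · GB = -38/3]
   → D = (1/3, 22/3)

C = (3/17, 124/17)
D = (1/3, 22/3)
F = (-1, 12)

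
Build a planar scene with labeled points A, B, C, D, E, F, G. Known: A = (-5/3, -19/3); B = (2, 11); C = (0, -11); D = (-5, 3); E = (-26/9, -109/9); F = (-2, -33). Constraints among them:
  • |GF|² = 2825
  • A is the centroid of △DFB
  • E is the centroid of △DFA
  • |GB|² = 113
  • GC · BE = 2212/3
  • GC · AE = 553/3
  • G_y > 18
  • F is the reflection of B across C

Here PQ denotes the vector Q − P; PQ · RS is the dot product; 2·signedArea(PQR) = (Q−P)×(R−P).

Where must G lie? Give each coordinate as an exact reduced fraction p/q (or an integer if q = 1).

1. G_x = 9  [line 11/9·x + 52/9·y + -1087/9 = 0 ∩ |GF|² = 2825]
2. G_y = 19  [line 11/9·x + 52/9·y + -1087/9 = 0 ∩ |GF|² = 2825]
   → G = (9, 19)

G = (9, 19)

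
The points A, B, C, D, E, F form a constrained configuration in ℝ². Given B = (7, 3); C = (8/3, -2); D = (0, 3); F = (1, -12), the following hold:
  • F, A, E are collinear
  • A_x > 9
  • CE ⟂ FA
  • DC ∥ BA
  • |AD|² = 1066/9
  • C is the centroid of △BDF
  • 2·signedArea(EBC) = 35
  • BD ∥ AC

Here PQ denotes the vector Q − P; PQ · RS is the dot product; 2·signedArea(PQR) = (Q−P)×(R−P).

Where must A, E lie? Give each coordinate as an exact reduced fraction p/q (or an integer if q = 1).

A = (29/3, -2)
E = (7877/1182, -2153/394)

1. A_x = 29/3  [BD ∥ AC ∩ DC ∥ BA]
2. A_y = -2  [BD ∥ AC ∩ DC ∥ BA]
   → A = (29/3, -2)
3. E_x = 7877/1182  [F, A, E are collinear ∩ CE ⟂ FA]
4. E_y = -2153/394  [F, A, E are collinear ∩ CE ⟂ FA]
   → E = (7877/1182, -2153/394)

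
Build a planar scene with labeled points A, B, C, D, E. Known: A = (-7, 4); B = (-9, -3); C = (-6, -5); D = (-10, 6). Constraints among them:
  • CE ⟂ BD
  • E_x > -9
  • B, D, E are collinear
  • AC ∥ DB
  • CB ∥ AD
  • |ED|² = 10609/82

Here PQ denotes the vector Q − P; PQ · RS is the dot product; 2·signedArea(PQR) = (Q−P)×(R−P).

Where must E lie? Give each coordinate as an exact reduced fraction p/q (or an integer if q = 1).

E = (-717/82, -435/82)

1. E_x = -717/82  [B, D, E are collinear ∩ CE ⟂ BD]
2. E_y = -435/82  [B, D, E are collinear ∩ CE ⟂ BD]
   → E = (-717/82, -435/82)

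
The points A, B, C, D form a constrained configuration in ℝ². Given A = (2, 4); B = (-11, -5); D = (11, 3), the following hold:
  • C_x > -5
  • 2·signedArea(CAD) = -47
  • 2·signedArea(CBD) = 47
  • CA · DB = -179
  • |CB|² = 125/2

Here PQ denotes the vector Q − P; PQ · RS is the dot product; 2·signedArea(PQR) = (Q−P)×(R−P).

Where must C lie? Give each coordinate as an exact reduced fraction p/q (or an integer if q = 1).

C = (-9/2, -1/2)

1. C_x = -9/2  [2·signedArea(CAD) = -47 ∩ 2·signedArea(CBD) = 47]
2. C_y = -1/2  [2·signedArea(CAD) = -47 ∩ 2·signedArea(CBD) = 47]
   → C = (-9/2, -1/2)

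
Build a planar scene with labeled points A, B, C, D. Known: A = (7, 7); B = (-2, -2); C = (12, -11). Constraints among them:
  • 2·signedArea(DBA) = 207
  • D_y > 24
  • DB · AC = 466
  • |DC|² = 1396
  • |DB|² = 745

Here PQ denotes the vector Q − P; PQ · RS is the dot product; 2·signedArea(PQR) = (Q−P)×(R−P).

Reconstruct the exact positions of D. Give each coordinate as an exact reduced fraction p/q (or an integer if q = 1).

D = (2, 25)

1. D_x = 2  [DB · AC = 466 ∩ 2·signedArea(DBA) = 207]
2. D_y = 25  [DB · AC = 466 ∩ 2·signedArea(DBA) = 207]
   → D = (2, 25)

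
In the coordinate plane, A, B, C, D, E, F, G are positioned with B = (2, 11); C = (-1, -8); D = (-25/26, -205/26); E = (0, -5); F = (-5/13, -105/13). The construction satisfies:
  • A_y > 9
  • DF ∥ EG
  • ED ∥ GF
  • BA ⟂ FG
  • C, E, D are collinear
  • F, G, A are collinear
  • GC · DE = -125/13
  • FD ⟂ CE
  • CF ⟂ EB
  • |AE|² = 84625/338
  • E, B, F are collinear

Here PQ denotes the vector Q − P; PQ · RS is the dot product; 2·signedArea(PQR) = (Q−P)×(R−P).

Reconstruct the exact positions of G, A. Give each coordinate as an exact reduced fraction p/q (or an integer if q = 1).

A = (145/26, 255/26)
G = (15/26, -135/26)

1. G_x = 15/26  [ED ∥ GF ∩ DF ∥ EG]
2. G_y = -135/26  [ED ∥ GF ∩ DF ∥ EG]
   → G = (15/26, -135/26)
3. A_x = 145/26  [F, G, A are collinear ∩ BA ⟂ FG]
4. A_y = 255/26  [F, G, A are collinear ∩ BA ⟂ FG]
   → A = (145/26, 255/26)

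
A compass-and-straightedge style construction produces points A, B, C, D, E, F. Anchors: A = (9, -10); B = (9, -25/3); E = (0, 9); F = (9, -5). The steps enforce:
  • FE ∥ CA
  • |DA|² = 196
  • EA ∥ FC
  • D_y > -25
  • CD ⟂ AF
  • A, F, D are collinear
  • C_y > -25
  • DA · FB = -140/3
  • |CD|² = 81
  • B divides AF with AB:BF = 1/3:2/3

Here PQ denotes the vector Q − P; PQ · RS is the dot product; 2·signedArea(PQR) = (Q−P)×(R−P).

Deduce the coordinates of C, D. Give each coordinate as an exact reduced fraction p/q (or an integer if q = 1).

C = (18, -24)
D = (9, -24)

1. C_x = 18  [FE ∥ CA ∩ EA ∥ FC]
2. C_y = -24  [FE ∥ CA ∩ EA ∥ FC]
   → C = (18, -24)
3. D_x = 9  [A, F, D are collinear ∩ CD ⟂ AF]
4. D_y = -24  [A, F, D are collinear ∩ CD ⟂ AF]
   → D = (9, -24)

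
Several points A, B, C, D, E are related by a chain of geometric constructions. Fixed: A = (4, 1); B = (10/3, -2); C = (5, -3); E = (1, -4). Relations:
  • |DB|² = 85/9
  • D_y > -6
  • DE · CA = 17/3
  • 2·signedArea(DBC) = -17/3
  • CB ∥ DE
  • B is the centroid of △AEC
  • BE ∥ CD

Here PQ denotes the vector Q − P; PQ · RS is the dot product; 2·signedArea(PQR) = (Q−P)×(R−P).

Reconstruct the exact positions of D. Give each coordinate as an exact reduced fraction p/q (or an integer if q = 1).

D = (8/3, -5)

1. D_x = 8/3  [CB ∥ DE ∩ BE ∥ CD]
2. D_y = -5  [CB ∥ DE ∩ BE ∥ CD]
   → D = (8/3, -5)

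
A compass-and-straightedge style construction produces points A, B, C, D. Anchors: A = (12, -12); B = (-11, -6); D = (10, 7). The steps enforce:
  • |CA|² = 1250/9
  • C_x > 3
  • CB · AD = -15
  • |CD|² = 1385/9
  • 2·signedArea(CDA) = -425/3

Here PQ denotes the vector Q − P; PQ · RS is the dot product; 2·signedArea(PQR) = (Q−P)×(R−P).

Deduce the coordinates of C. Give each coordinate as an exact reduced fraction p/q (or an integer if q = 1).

1. C_x = 11/3  [2·signedArea(CDA) = -425/3 ∩ CB · AD = -15]
2. C_y = -11/3  [2·signedArea(CDA) = -425/3 ∩ CB · AD = -15]
   → C = (11/3, -11/3)

C = (11/3, -11/3)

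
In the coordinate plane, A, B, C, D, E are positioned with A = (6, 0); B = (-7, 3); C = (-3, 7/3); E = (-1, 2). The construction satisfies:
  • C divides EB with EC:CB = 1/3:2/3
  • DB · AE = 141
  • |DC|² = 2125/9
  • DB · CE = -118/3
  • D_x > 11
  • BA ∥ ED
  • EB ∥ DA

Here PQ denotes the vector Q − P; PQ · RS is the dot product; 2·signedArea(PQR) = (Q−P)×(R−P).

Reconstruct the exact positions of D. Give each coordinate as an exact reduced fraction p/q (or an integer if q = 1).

D = (12, -1)

1. D_x = 12  [EB ∥ DA ∩ BA ∥ ED]
2. D_y = -1  [EB ∥ DA ∩ BA ∥ ED]
   → D = (12, -1)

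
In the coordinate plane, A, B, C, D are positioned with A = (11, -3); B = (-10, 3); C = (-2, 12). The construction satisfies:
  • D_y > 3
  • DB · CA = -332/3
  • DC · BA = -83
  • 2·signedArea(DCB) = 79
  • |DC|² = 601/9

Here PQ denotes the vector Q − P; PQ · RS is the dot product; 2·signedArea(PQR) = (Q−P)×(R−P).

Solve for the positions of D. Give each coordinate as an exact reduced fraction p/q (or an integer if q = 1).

1. D_x = -1/3  [DB · CA = -332/3 ∩ DC · BA = -83]
2. D_y = 4  [DB · CA = -332/3 ∩ DC · BA = -83]
   → D = (-1/3, 4)

D = (-1/3, 4)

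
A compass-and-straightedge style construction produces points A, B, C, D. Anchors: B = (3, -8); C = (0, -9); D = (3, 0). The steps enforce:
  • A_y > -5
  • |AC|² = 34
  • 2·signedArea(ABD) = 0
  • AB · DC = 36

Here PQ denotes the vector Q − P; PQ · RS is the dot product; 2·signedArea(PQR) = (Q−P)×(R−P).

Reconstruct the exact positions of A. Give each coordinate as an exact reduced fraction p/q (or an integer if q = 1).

1. A_x = 3  [2·signedArea(ABD) = 0 ∩ AB · DC = 36]
2. A_y = -4  [2·signedArea(ABD) = 0 ∩ AB · DC = 36]
   → A = (3, -4)

A = (3, -4)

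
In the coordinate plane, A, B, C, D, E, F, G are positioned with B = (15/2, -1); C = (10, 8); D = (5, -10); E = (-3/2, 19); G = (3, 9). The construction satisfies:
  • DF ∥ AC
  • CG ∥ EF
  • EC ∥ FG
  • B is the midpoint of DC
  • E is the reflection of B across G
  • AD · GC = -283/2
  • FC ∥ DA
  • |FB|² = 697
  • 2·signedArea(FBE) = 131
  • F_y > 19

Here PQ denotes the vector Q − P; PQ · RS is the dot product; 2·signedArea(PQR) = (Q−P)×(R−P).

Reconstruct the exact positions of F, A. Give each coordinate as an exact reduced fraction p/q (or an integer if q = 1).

A = (47/2, -22)
F = (-17/2, 20)

1. F_x = -17/2  [EC ∥ FG ∩ CG ∥ EF]
2. F_y = 20  [EC ∥ FG ∩ CG ∥ EF]
   → F = (-17/2, 20)
3. A_x = 47/2  [DF ∥ AC ∩ FC ∥ DA]
4. A_y = -22  [DF ∥ AC ∩ FC ∥ DA]
   → A = (47/2, -22)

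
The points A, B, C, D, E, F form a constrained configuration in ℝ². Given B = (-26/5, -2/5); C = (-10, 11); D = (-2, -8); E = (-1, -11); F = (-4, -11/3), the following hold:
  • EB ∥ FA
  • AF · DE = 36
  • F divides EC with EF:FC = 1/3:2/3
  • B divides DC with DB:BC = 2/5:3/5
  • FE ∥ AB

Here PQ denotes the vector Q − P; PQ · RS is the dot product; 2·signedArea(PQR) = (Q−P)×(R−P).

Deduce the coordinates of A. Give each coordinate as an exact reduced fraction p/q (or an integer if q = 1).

A = (-41/5, 104/15)

1. A_x = -41/5  [FE ∥ AB ∩ EB ∥ FA]
2. A_y = 104/15  [FE ∥ AB ∩ EB ∥ FA]
   → A = (-41/5, 104/15)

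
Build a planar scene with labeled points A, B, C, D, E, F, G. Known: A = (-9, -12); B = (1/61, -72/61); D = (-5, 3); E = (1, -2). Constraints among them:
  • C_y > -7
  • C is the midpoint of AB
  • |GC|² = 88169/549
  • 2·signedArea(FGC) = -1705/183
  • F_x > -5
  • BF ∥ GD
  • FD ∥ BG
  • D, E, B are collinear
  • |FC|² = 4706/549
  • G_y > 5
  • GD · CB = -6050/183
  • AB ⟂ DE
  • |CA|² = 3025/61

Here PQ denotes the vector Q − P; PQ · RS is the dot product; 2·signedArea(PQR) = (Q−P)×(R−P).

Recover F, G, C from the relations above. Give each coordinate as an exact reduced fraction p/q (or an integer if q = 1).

C = (-274/61, -402/61)
F = (-13/3, -11/3)
G = (-119/183, 1004/183)

1. C_x = -274/61  [C is the midpoint of AB]
2. C_y = -402/61  [C is the midpoint of AB]
   → C = (-274/61, -402/61)
3. G_x = -119/183  [line -275/61·x + -330/61·y + 4895/183 = 0 ∩ |GC|² = 88169/549]
4. G_y = 1004/183  [line -275/61·x + -330/61·y + 4895/183 = 0 ∩ |GC|² = 88169/549]
   → G = (-119/183, 1004/183)
5. F_x = -13/3  [2·signedArea(FGC) = -1705/183 ∩ BF ∥ GD]
6. F_y = -11/3  [2·signedArea(FGC) = -1705/183 ∩ BF ∥ GD]
   → F = (-13/3, -11/3)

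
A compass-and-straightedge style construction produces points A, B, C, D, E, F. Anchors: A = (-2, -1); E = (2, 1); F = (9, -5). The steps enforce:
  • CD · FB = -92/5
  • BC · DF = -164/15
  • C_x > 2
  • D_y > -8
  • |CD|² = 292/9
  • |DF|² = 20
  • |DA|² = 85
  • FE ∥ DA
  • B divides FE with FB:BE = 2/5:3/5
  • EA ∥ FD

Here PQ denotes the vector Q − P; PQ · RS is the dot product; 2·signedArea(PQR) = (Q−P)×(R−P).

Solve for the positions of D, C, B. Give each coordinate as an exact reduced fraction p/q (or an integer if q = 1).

1. D_x = 5  [FE ∥ DA ∩ EA ∥ FD]
2. D_y = -7  [FE ∥ DA ∩ EA ∥ FD]
   → D = (5, -7)
3. B_x = 31/5  [B divides FE with FB:BE = 2/5:3/5]
4. B_y = -13/5  [B divides FE with FB:BE = 2/5:3/5]
   → B = (31/5, -13/5)
5. C_x = 3  [CD · FB = -92/5 ∩ BC · DF = -164/15]
6. C_y = -5/3  [CD · FB = -92/5 ∩ BC · DF = -164/15]
   → C = (3, -5/3)

B = (31/5, -13/5)
C = (3, -5/3)
D = (5, -7)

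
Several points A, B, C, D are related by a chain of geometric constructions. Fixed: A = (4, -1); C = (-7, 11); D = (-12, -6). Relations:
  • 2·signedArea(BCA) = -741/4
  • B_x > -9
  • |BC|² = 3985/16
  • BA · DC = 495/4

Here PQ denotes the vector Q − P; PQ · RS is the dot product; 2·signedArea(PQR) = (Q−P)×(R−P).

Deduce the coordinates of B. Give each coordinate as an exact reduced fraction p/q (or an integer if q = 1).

1. B_x = -8  [BA · DC = 495/4 ∩ 2·signedArea(BCA) = -741/4]
2. B_y = -19/4  [BA · DC = 495/4 ∩ 2·signedArea(BCA) = -741/4]
   → B = (-8, -19/4)

B = (-8, -19/4)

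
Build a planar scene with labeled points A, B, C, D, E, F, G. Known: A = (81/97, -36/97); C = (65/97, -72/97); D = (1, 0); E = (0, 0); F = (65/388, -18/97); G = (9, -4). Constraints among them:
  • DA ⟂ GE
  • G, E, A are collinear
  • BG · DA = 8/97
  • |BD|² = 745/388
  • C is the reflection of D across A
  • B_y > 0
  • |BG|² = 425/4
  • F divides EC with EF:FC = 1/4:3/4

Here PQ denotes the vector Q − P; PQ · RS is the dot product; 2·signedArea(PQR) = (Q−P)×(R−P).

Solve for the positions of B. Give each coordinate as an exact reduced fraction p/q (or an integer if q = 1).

B = (-65/194, 36/97)

1. B_x = -65/194  [line 16/97·x + 36/97·y + -8/97 = 0 ∩ |BG|² = 425/4]
2. B_y = 36/97  [line 16/97·x + 36/97·y + -8/97 = 0 ∩ |BG|² = 425/4]
   → B = (-65/194, 36/97)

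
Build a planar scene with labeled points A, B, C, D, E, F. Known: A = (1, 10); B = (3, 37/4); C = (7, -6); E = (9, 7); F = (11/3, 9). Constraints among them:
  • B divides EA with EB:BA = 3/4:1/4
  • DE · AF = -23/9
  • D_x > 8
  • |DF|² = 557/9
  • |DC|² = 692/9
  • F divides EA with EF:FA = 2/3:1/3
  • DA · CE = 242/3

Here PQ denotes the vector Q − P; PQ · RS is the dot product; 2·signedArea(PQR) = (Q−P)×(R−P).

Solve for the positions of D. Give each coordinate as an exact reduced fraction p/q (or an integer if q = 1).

1. D_x = 25/3  [DA · CE = 242/3 ∩ DE · AF = -23/9]
2. D_y = 8/3  [DA · CE = 242/3 ∩ DE · AF = -23/9]
   → D = (25/3, 8/3)

D = (25/3, 8/3)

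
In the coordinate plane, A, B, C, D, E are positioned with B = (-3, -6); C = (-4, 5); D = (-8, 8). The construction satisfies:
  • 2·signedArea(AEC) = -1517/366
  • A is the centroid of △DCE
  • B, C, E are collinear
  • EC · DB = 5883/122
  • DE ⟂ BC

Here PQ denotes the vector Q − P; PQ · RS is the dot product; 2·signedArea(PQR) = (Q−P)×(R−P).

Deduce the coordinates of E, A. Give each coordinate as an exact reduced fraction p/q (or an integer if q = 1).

1. E_x = -525/122  [B, C, E are collinear ∩ DE ⟂ BC]
2. E_y = 1017/122  [B, C, E are collinear ∩ DE ⟂ BC]
   → E = (-525/122, 1017/122)
3. A_x = -663/122  [A is the centroid of △DCE]
4. A_y = 2603/366  [A is the centroid of △DCE]
   → A = (-663/122, 2603/366)

A = (-663/122, 2603/366)
E = (-525/122, 1017/122)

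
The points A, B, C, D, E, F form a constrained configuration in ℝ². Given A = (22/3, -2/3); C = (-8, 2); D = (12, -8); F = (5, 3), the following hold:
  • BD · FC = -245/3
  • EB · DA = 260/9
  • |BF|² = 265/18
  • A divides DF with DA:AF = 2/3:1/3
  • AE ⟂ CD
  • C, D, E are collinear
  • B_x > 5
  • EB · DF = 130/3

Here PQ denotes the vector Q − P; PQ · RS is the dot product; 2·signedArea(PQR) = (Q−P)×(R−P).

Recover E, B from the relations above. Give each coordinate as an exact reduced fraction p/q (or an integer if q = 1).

B = (31/6, -5/6)
E = (16/3, -14/3)

1. E_x = 16/3  [C, D, E are collinear ∩ AE ⟂ CD]
2. E_y = -14/3  [C, D, E are collinear ∩ AE ⟂ CD]
   → E = (16/3, -14/3)
3. B_x = 31/6  [BD · FC = -245/3 ∩ EB · DF = 130/3]
4. B_y = -5/6  [BD · FC = -245/3 ∩ EB · DF = 130/3]
   → B = (31/6, -5/6)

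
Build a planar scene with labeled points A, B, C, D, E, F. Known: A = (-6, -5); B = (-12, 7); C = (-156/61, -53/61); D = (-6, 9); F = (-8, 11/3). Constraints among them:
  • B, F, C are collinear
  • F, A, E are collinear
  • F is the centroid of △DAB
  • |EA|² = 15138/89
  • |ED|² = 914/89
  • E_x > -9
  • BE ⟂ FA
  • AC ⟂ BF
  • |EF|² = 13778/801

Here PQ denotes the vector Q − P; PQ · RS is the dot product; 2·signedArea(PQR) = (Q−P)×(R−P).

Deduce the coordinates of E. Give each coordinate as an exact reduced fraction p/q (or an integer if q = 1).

E = (-795/89, 686/89)

1. E_x = -795/89  [F, A, E are collinear ∩ BE ⟂ FA]
2. E_y = 686/89  [F, A, E are collinear ∩ BE ⟂ FA]
   → E = (-795/89, 686/89)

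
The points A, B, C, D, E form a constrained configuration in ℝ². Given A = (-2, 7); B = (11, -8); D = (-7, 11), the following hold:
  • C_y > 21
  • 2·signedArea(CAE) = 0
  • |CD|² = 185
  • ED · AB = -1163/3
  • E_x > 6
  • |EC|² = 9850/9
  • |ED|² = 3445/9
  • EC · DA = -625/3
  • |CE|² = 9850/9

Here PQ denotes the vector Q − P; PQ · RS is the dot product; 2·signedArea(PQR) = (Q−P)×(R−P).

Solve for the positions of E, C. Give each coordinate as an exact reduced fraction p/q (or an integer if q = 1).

C = (-15, 22)
E = (20/3, -3)

1. E_x = 20/3  [line -13·x + 15·y + 395/3 = 0 ∩ |ED|² = 3445/9]
2. E_y = -3  [line -13·x + 15·y + 395/3 = 0 ∩ |ED|² = 3445/9]
   → E = (20/3, -3)
3. C_x = -15  [EC · DA = -625/3 ∩ 2·signedArea(CAE) = 0]
4. C_y = 22  [EC · DA = -625/3 ∩ 2·signedArea(CAE) = 0]
   → C = (-15, 22)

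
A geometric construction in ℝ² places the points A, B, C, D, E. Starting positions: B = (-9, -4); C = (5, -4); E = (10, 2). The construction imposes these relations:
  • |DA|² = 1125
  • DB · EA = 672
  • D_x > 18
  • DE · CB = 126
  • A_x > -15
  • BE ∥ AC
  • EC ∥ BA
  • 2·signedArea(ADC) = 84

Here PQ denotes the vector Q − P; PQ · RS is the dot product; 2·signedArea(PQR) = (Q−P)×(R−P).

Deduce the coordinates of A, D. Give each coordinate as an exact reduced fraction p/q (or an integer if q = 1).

1. A_x = -14  [BE ∥ AC ∩ EC ∥ BA]
2. A_y = -10  [BE ∥ AC ∩ EC ∥ BA]
   → A = (-14, -10)
3. D_x = 19  [DE · CB = 126 ∩ DB · EA = 672]
4. D_y = -4  [DE · CB = 126 ∩ DB · EA = 672]
   → D = (19, -4)

A = (-14, -10)
D = (19, -4)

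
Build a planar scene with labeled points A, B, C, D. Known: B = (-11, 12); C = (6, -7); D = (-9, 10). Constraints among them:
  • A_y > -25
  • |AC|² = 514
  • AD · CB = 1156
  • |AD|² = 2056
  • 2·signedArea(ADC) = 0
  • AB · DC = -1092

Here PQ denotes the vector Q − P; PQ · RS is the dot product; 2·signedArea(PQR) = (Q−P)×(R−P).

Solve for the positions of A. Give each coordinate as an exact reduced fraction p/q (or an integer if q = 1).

A = (21, -24)

1. A_x = 21  [2·signedArea(ADC) = 0 ∩ AD · CB = 1156]
2. A_y = -24  [2·signedArea(ADC) = 0 ∩ AD · CB = 1156]
   → A = (21, -24)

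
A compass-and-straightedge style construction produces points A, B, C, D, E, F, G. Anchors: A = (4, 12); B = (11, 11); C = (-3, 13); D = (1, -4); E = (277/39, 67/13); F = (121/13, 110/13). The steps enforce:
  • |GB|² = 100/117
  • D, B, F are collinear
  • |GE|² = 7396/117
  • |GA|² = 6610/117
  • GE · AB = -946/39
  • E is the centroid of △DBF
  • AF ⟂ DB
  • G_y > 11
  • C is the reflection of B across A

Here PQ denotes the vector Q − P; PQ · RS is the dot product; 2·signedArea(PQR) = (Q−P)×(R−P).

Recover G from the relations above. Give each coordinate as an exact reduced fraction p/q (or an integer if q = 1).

1. G_x = 449/39  [line -7·x + 1·y + 2684/39 = 0 ∩ |GA|² = 6610/117]
2. G_y = 153/13  [line -7·x + 1·y + 2684/39 = 0 ∩ |GA|² = 6610/117]
   → G = (449/39, 153/13)

G = (449/39, 153/13)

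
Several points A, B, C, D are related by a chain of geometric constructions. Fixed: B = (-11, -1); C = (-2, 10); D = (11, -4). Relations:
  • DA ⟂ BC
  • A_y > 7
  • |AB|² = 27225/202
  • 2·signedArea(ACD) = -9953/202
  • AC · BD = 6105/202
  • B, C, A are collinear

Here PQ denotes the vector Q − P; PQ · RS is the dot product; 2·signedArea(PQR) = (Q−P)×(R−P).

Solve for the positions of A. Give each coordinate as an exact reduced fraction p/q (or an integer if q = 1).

1. A_x = -737/202  [B, C, A are collinear ∩ DA ⟂ BC]
2. A_y = 1613/202  [B, C, A are collinear ∩ DA ⟂ BC]
   → A = (-737/202, 1613/202)

A = (-737/202, 1613/202)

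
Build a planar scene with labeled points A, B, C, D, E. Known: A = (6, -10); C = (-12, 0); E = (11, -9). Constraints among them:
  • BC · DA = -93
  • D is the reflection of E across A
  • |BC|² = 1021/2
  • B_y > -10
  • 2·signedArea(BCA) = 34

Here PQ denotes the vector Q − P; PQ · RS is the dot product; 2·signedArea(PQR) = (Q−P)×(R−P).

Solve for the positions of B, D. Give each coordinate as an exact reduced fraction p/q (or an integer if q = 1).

1. D_x = 1  [D is the reflection of E across A]
2. D_y = -11  [D is the reflection of E across A]
   → D = (1, -11)
3. B_x = 17/2  [2·signedArea(BCA) = 34 ∩ BC · DA = -93]
4. B_y = -19/2  [2·signedArea(BCA) = 34 ∩ BC · DA = -93]
   → B = (17/2, -19/2)

B = (17/2, -19/2)
D = (1, -11)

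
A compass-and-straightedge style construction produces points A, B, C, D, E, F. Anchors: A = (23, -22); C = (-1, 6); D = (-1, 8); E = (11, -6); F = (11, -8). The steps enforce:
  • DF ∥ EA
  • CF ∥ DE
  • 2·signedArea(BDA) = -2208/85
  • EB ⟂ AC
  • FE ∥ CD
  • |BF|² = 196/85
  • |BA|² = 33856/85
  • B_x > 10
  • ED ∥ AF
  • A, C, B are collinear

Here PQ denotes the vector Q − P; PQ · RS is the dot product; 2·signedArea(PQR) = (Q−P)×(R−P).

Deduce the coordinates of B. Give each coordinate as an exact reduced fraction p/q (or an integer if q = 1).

B = (851/85, -582/85)

1. B_x = 851/85  [A, C, B are collinear ∩ EB ⟂ AC]
2. B_y = -582/85  [A, C, B are collinear ∩ EB ⟂ AC]
   → B = (851/85, -582/85)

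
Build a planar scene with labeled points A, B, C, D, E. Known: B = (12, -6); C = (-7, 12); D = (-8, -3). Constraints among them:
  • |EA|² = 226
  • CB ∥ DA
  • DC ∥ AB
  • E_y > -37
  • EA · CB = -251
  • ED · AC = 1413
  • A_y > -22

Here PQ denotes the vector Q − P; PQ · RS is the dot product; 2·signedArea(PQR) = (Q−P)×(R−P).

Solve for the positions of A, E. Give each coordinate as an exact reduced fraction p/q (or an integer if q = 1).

1. A_x = 11  [DC ∥ AB ∩ CB ∥ DA]
2. A_y = -21  [DC ∥ AB ∩ CB ∥ DA]
   → A = (11, -21)
3. E_x = 10  [ED · AC = 1413 ∩ EA · CB = -251]
4. E_y = -36  [ED · AC = 1413 ∩ EA · CB = -251]
   → E = (10, -36)

A = (11, -21)
E = (10, -36)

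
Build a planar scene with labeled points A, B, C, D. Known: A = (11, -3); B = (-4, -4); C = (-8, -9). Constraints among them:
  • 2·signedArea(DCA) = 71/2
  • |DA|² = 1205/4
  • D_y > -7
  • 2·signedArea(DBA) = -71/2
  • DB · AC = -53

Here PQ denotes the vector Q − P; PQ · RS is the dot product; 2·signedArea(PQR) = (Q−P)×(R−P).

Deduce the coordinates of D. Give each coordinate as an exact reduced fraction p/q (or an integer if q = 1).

1. D_x = -6  [DB · AC = -53 ∩ 2·signedArea(DBA) = -71/2]
2. D_y = -13/2  [DB · AC = -53 ∩ 2·signedArea(DBA) = -71/2]
   → D = (-6, -13/2)

D = (-6, -13/2)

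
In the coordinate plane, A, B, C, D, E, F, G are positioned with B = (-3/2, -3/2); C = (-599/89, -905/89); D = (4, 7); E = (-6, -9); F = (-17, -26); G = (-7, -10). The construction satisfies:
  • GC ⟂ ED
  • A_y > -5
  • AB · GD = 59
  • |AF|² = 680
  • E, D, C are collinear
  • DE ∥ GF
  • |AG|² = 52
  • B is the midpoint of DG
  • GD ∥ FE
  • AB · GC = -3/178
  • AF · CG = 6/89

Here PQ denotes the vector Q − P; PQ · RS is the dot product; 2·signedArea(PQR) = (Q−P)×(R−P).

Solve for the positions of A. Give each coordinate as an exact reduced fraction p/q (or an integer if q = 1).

A = (-3, -4)

1. A_x = -3  [AB · GC = -3/178 ∩ AB · GD = 59]
2. A_y = -4  [AB · GC = -3/178 ∩ AB · GD = 59]
   → A = (-3, -4)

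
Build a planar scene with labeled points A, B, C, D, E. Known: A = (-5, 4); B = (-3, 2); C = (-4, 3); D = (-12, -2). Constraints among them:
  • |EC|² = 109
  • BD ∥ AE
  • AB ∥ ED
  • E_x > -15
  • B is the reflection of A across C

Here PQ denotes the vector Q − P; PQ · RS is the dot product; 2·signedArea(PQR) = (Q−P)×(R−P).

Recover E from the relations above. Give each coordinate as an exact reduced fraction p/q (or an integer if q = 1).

E = (-14, 0)

1. E_x = -14  [AB ∥ ED ∩ BD ∥ AE]
2. E_y = 0  [AB ∥ ED ∩ BD ∥ AE]
   → E = (-14, 0)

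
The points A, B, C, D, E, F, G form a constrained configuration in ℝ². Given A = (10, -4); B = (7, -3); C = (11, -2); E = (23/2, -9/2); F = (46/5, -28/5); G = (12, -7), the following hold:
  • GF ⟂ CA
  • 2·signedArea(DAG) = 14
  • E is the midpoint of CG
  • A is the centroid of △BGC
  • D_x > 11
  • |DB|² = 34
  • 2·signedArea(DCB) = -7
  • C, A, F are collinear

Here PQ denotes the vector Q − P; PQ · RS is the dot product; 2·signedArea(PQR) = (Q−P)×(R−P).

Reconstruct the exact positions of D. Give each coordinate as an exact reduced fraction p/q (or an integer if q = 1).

D = (12, 0)

1. D_x = 12  [2·signedArea(DCB) = -7 ∩ 2·signedArea(DAG) = 14]
2. D_y = 0  [2·signedArea(DCB) = -7 ∩ 2·signedArea(DAG) = 14]
   → D = (12, 0)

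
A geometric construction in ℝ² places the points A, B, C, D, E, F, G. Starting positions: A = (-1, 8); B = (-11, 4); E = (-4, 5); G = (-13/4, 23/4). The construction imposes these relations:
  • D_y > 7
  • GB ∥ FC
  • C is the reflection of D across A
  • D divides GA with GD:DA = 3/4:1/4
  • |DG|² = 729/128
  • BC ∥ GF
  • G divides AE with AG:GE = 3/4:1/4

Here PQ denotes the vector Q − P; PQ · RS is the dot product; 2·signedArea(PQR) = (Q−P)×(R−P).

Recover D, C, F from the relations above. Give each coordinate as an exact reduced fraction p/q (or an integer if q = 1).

C = (-7/16, 137/16)
D = (-25/16, 119/16)
F = (117/16, 165/16)

1. D_x = -25/16  [D divides GA with GD:DA = 3/4:1/4]
2. D_y = 119/16  [D divides GA with GD:DA = 3/4:1/4]
   → D = (-25/16, 119/16)
3. C_x = -7/16  [C is the reflection of D across A]
4. C_y = 137/16  [C is the reflection of D across A]
   → C = (-7/16, 137/16)
5. F_x = 117/16  [GB ∥ FC ∩ BC ∥ GF]
6. F_y = 165/16  [GB ∥ FC ∩ BC ∥ GF]
   → F = (117/16, 165/16)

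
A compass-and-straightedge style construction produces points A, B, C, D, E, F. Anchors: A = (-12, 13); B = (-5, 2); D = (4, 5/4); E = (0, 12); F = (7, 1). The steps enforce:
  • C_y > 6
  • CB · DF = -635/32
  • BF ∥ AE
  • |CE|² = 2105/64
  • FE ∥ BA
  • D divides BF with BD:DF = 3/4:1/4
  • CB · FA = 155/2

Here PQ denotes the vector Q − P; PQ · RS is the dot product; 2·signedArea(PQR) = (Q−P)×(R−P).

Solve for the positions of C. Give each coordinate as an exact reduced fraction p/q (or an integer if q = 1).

C = (2, 53/8)

1. C_x = 2  [CB · DF = -635/32 ∩ CB · FA = 155/2]
2. C_y = 53/8  [CB · DF = -635/32 ∩ CB · FA = 155/2]
   → C = (2, 53/8)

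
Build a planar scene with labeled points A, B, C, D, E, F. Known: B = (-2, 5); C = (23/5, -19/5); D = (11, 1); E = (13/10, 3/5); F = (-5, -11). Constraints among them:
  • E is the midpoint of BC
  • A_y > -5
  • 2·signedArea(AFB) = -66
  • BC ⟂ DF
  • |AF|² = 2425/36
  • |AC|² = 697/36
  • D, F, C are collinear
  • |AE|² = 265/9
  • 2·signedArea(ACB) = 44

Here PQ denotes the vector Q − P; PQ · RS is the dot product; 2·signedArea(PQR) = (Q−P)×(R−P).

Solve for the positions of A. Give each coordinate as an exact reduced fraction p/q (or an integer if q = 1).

A = (3/10, -71/15)

1. A_x = 3/10  [2·signedArea(ACB) = 44 ∩ 2·signedArea(AFB) = -66]
2. A_y = -71/15  [2·signedArea(ACB) = 44 ∩ 2·signedArea(AFB) = -66]
   → A = (3/10, -71/15)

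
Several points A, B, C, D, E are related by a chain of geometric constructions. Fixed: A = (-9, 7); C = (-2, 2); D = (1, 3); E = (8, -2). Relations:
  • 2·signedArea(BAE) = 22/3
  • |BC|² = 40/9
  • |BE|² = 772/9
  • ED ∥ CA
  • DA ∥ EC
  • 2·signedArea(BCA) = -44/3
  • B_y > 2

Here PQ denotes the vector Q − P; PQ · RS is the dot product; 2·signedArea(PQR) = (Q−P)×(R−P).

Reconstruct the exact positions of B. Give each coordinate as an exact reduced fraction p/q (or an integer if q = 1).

B = (0, 8/3)

1. B_x = 0  [2·signedArea(BAE) = 22/3 ∩ 2·signedArea(BCA) = -44/3]
2. B_y = 8/3  [2·signedArea(BAE) = 22/3 ∩ 2·signedArea(BCA) = -44/3]
   → B = (0, 8/3)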